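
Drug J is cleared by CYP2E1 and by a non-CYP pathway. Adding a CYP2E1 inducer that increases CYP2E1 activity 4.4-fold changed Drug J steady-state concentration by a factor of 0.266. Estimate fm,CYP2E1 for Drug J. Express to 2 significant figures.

0.81

Let x = fm,CYP2E1. Because steady-state concentration ∝ 1/CL, relative clearance rose to 1/0.266 = 3.759.
Only the CYP2E1 route changed, so 3.759 = x·4.4 + (1 − x), giving x = 0.81.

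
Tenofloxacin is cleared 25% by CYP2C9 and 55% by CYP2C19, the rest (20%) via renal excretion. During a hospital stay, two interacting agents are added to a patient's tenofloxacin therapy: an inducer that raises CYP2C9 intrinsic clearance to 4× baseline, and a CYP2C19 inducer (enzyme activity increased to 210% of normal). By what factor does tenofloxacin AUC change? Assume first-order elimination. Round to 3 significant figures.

CYP2C9: 0.25 × 4 = 1
CYP2C19: 0.55 × 2.1 = 1.155
Other: 0.2 (unchanged)
CL_new/CL_old = 1 + 1.155 + 0.2 = 2.355.
Net AUC ratio = 1 / 2.355 = 0.425.

0.425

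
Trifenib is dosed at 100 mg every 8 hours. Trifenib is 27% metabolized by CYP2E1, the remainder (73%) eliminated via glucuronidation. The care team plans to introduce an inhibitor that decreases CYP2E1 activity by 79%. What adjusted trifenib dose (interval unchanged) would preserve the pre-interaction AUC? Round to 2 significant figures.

79 mg

The CYP2E1 pathway (27% of clearance) falls to 0.21× activity: 0.27 × 0.21 = 0.0567.
The remaining 73% of clearance is unaffected.
Relative clearance = 0.0567 + 0.73 = 0.7867.
Exposure is unchanged when dose changes in proportion to clearance. New dose = 100 mg × 0.7867 = 79 mg.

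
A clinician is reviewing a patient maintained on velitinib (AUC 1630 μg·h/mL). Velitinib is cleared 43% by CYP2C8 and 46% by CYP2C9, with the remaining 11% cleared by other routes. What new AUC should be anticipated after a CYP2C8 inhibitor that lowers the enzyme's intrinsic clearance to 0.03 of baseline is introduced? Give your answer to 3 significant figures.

The CYP2C8 pathway (43% of clearance) falls to 0.03× activity: 0.43 × 0.03 = 0.0129.
CYP2C9 (46%) and the residual 11% are unaffected.
CL_new/CL_old = 0.0129 + 0.46 + 0.11 = 0.5829.
AUC ∝ 1/CL, so new value = 1630 / 0.5829 = 2.80 × 10³ μg·h/mL.

2.80 × 10³ μg·h/mL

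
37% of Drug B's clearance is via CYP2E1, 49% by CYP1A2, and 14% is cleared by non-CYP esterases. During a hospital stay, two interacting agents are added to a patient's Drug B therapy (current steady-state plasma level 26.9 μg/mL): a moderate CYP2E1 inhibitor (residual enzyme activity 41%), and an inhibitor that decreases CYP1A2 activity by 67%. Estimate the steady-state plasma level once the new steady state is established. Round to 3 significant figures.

CYP2E1: 0.37 × 0.41 = 0.1517
CYP1A2: 0.49 × 0.33 = 0.1617
Other: 0.14 (unchanged)
Relative clearance = 0.1517 + 0.1617 + 0.14 = 0.4534.
New steady-state plasma level = 26.9 / 0.4534 = 59.3 μg/mL (concentration scales inversely with clearance).

59.3 μg/mL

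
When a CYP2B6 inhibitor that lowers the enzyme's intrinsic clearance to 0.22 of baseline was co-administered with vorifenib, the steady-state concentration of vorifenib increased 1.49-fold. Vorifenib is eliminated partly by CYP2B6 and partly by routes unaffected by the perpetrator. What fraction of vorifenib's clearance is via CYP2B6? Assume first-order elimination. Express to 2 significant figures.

Let fm be the CYP2B6 fraction. New clearance relative to baseline = fm × 0.22 + (1 − fm).
Steady-state concentration ratio = 1 / (new CL fraction), so new CL fraction = 1 / 1.49 = 0.6711.
fm × 0.22 + 1 − fm = 0.6711  ⇒  fm × (0.22 − 1) = −0.3289  ⇒  fm = 0.42.

0.42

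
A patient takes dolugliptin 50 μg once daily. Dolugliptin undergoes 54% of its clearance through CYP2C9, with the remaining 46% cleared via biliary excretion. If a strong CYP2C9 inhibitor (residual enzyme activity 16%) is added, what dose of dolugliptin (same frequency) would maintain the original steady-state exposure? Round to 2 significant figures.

CYP2C9: 0.54 × 0.16 = 0.0864
Other: 0.46 (unchanged)
Relative clearance = 0.0864 + 0.46 = 0.5464.
Exposure is unchanged when dose changes in proportion to clearance. New dose = 50 μg × 0.5464 = 27 μg.

27 μg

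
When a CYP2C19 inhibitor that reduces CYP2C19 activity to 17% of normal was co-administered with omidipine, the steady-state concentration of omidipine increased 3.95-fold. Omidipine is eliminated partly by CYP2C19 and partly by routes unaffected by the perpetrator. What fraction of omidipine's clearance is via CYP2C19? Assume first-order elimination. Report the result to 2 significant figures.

CL'/CL = 1 / 3.95 = 0.2532
0.17·fm + (1 − fm) = 0.2532
fm = (0.2532 − 1) / (0.17 − 1) = 0.90

0.90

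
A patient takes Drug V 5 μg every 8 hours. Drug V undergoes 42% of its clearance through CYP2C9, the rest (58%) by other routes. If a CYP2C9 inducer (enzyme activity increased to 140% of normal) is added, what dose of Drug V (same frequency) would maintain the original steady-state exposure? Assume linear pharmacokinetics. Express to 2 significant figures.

The CYP2C9 pathway (42% of clearance) rises to 1.4× activity: 0.42 × 1.4 = 0.588.
The remaining 58% of clearance is unaffected.
New clearance relative to baseline: 0.588 + 0.58 = 1.168.
Css,avg = (dose rate)/CL, so holding Css fixed requires dose ∝ CL: 5 × 1.168 = 5.8 μg.

5.8 μg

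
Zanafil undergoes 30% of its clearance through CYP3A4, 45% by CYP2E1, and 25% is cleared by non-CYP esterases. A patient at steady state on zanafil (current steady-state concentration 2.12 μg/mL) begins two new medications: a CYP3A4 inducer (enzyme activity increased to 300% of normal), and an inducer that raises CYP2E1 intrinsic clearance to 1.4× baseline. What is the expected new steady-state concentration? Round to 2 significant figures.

1.2 μg/mL

The CYP3A4 pathway (30% of clearance) rises to 3× activity: 0.3 × 3 = 0.9.
The CYP2E1 pathway (45% of clearance) rises to 1.4× activity: 0.45 × 1.4 = 0.63.
The remaining 25% of clearance is unaffected.
CL_new/CL_old = 0.9 + 0.63 + 0.25 = 1.78.
New steady-state concentration = 2.12 / 1.78 = 1.2 μg/mL (concentration scales inversely with clearance).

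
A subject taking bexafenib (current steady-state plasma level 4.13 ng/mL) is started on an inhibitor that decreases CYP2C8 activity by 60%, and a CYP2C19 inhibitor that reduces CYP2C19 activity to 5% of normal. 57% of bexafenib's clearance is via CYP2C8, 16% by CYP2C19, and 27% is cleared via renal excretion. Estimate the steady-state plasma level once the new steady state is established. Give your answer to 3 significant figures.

The CYP2C8 pathway (57% of clearance) drops to 0.4× activity: 0.57 × 0.4 = 0.228.
The CYP2C19 pathway (16% of clearance) is reduced to 0.05× activity: 0.16 × 0.05 = 0.008.
The remaining 27% of clearance is unaffected.
New clearance relative to baseline: 0.228 + 0.008 + 0.27 = 0.506.
Dividing the baseline by the relative clearance: 4.13 / 0.506 = 8.16 ng/mL.

8.16 ng/mL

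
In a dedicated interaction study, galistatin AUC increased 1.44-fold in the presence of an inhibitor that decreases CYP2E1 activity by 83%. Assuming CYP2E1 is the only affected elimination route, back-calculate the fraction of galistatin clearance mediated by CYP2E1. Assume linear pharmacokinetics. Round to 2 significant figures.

0.37

Let fm be the CYP2E1 fraction. New clearance relative to baseline = fm × 0.17 + (1 − fm).
AUC ratio = 1 / (new CL fraction), so new CL fraction = 1 / 1.44 = 0.6944.
fm × 0.17 + 1 − fm = 0.6944  ⇒  fm × (0.17 − 1) = −0.3056  ⇒  fm = 0.37.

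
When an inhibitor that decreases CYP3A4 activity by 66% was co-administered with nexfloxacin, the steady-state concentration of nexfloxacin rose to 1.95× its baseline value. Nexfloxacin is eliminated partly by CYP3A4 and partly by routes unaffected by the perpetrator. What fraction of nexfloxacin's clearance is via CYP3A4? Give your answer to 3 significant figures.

0.738

Write x for the fraction cleared via CYP3A4. The observed steady-state concentration change means clearance fell to 1/1.95 = 0.5128 of baseline.
Setting x·0.34 + (1 − x) = 0.5128 and solving: x = (0.5128 − 1)/(0.34 − 1) = 0.738.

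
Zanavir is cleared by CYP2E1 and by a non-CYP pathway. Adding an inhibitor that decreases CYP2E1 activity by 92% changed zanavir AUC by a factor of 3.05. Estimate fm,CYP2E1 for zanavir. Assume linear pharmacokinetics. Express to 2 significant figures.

Let fm be the CYP2E1 fraction. New clearance relative to baseline = fm × 0.08 + (1 − fm).
AUC ratio = 1 / (new CL fraction), so new CL fraction = 1 / 3.05 = 0.3279.
fm × 0.08 + 1 − fm = 0.3279  ⇒  fm × (0.08 − 1) = −0.6721  ⇒  fm = 0.73.

0.73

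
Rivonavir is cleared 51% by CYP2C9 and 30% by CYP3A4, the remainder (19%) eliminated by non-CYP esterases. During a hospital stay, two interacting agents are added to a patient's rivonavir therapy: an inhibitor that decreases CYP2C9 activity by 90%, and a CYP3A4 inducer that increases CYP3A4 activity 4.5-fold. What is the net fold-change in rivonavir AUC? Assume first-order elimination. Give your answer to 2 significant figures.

0.63

The CYP2C9 pathway (51% of clearance) falls to 0.1× activity: 0.51 × 0.1 = 0.051.
The CYP3A4 pathway (30% of clearance) rises to 4.5× activity: 0.3 × 4.5 = 1.35.
The remaining 19% of clearance is unaffected.
CL_new/CL_old = 0.051 + 1.35 + 0.19 = 1.591.
Because AUC varies inversely with clearance, the combined effect is 1 / 1.591 = 0.63.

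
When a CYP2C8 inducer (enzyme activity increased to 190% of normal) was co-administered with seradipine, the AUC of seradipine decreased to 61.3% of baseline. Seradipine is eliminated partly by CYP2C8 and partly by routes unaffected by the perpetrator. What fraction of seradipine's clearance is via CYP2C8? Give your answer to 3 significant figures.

0.701

Write x for the fraction cleared via CYP2C8. The observed AUC change means clearance rose to 1/0.613 = 1.631 of baseline.
Only the CYP2C8 route changed, so 1.631 = x·1.9 + (1 − x), giving x = 0.701.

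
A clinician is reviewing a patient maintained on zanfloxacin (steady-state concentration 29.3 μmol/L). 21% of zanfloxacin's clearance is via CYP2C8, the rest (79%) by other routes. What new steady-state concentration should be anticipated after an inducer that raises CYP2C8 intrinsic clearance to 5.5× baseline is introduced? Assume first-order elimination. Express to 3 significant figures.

15.1 μmol/L

The CYP2C8 pathway (21% of clearance) rises to 5.5× activity: 0.21 × 5.5 = 1.155.
Non-CYP routes (79%) are unchanged.
Relative clearance = 1.155 + 0.79 = 1.945.
Steady-state concentration ∝ 1/CL, so new value = 29.3 / 1.945 = 15.1 μmol/L.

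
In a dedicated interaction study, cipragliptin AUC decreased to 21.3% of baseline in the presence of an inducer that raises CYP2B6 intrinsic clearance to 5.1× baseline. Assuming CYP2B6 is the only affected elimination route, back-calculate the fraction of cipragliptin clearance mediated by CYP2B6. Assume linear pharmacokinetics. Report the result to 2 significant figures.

CL'/CL = 1 / 0.213 = 4.695
5.1·fm + (1 − fm) = 4.695
fm = (4.695 − 1) / (5.1 − 1) = 0.90

0.90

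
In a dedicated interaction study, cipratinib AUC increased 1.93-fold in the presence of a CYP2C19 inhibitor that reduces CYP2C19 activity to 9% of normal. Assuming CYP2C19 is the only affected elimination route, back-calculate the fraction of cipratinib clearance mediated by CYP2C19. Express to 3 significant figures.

0.530

Write x for the fraction cleared via CYP2C19. The observed AUC change means clearance fell to 1/1.93 = 0.5181 of baseline.
Setting x·0.09 + (1 − x) = 0.5181 and solving: x = (0.5181 − 1)/(0.09 − 1) = 0.530.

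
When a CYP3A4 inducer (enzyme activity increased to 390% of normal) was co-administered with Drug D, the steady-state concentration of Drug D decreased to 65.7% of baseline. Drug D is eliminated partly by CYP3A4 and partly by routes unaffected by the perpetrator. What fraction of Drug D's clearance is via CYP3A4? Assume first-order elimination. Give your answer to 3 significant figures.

0.180

Let x = fm,CYP3A4. Because steady-state concentration ∝ 1/CL, relative clearance rose to 1/0.657 = 1.522.
Only the CYP3A4 route changed, so 1.522 = x·3.9 + (1 − x), giving x = 0.180.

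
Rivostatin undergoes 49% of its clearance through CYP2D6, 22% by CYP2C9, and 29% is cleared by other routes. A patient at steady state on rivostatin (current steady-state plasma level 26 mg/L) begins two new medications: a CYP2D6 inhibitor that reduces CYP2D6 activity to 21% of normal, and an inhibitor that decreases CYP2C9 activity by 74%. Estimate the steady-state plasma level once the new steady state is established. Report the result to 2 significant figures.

58 mg/L

CYP2D6: 0.49 × 0.21 = 0.1029
CYP2C9: 0.22 × 0.26 = 0.0572
Other: 0.29 (unchanged)
Relative clearance = 0.1029 + 0.0572 + 0.29 = 0.4501.
Steady-state plasma level ∝ 1/CL: new value = 26 / 0.4501 = 58 mg/L.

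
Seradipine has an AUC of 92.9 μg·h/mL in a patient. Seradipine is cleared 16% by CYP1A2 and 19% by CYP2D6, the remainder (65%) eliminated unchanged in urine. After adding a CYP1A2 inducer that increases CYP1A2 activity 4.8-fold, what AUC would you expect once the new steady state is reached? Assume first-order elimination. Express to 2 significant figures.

CYP1A2: 0.16 × 4.8 = 0.768
CYP2D6: 0.19 (unchanged)
Other: 0.65 (unchanged)
CL_new/CL_old = 0.768 + 0.19 + 0.65 = 1.608.
With dosing unchanged, AUC scales as 1/CL: 92.9 / 1.608 = 58 μg·h/mL.

58 μg·h/mL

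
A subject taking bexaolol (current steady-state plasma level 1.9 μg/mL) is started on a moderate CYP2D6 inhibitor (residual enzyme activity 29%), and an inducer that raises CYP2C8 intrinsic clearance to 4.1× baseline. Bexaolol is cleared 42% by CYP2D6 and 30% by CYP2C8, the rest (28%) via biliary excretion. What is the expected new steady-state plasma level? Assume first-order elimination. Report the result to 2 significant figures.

The CYP2D6 pathway (42% of clearance) falls to 0.29× activity: 0.42 × 0.29 = 0.1218.
The CYP2C8 pathway (30% of clearance) increases to 4.1× activity: 0.3 × 4.1 = 1.23.
The remaining 28% of clearance is unaffected.
Relative clearance = 0.1218 + 1.23 + 0.28 = 1.6318.
New steady-state plasma level = 1.9 / 1.6318 = 1.2 μg/mL (concentration scales inversely with clearance).

1.2 μg/mL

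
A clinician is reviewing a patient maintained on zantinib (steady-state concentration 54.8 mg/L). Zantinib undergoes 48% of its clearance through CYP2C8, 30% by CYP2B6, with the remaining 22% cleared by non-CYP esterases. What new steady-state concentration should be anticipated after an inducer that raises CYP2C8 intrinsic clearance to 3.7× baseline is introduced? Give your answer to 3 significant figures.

23.9 mg/L

The CYP2C8 pathway (48% of clearance) is boosted to 3.7× activity: 0.48 × 3.7 = 1.776.
CYP2B6 (30%) and the residual 22% are unaffected.
CL_new/CL_old = 1.776 + 0.3 + 0.22 = 2.296.
With dosing unchanged, steady-state concentration scales as 1/CL: 54.8 / 2.296 = 23.9 mg/L.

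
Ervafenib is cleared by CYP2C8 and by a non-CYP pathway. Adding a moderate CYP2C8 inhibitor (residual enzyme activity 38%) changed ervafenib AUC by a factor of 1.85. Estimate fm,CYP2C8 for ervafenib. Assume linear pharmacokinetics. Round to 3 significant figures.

0.741

CL'/CL = 1 / 1.85 = 0.5405
0.38·fm + (1 − fm) = 0.5405
fm = (0.5405 − 1) / (0.38 − 1) = 0.741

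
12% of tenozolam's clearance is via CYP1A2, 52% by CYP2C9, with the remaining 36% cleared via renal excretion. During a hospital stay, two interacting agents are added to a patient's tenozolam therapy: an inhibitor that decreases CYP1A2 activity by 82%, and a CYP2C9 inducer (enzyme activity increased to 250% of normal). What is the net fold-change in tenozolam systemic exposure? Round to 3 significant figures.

CYP1A2: 0.12 × 0.18 = 0.0216
CYP2C9: 0.52 × 2.5 = 1.3
Other: 0.36 (unchanged)
CL_new/CL_old = 0.0216 + 1.3 + 0.36 = 1.6816.
Net systemic exposure ratio = 1 / 1.6816 = 0.595.

0.595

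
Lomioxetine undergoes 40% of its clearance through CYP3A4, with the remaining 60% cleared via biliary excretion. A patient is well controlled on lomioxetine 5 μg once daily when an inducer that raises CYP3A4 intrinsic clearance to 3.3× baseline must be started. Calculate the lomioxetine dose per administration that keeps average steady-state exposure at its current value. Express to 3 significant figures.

CYP3A4: 0.4 × 3.3 = 1.32
Other: 0.6 (unchanged)
New clearance relative to baseline: 1.32 + 0.6 = 1.92.
Css,avg = (dose rate)/CL, so holding Css fixed requires dose ∝ CL: 5 × 1.92 = 9.60 μg.

9.60 μg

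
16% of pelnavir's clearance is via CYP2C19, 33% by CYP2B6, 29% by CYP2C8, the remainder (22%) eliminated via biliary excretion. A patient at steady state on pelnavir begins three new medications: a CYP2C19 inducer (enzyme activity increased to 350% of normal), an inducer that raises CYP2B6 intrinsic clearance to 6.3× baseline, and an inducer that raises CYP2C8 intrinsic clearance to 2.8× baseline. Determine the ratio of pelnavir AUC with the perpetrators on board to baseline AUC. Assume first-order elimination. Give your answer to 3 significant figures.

CYP2C19: 0.16 × 3.5 = 0.56
CYP2B6: 0.33 × 6.3 = 2.079
CYP2C8: 0.29 × 2.8 = 0.812
Other: 0.22 (unchanged)
Relative clearance = 0.56 + 2.079 + 0.812 + 0.22 = 3.671.
Because AUC varies inversely with clearance, the combined effect is 1 / 3.671 = 0.272.

0.272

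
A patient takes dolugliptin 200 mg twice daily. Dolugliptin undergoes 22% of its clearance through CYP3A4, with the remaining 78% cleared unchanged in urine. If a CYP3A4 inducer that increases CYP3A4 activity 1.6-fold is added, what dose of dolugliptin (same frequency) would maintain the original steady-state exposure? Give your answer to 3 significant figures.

226 mg

CYP3A4: 0.22 × 1.6 = 0.352
Other: 0.78 (unchanged)
CL_new/CL_old = 0.352 + 0.78 = 1.132.
To maintain the same steady-state level, dose must scale with clearance: new dose = 200 × 1.132 = 226 mg.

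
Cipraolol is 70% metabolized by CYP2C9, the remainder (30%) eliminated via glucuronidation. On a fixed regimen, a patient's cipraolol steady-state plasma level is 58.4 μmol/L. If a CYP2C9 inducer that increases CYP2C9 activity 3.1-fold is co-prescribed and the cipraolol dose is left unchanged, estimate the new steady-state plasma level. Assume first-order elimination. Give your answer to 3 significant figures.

The CYP2C9 pathway (70% of clearance) is boosted to 3.1× activity: 0.7 × 3.1 = 2.17.
Non-CYP routes (30%) are unchanged.
CL_new/CL_old = 2.17 + 0.3 = 2.47.
With dosing unchanged, steady-state plasma level scales as 1/CL: 58.4 / 2.47 = 23.6 μmol/L.

23.6 μmol/L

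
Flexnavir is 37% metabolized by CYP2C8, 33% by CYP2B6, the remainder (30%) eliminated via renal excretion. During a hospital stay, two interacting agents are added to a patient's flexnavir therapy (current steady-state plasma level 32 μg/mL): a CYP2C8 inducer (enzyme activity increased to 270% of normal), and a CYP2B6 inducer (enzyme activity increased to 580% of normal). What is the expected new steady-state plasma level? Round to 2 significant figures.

10 μg/mL

The CYP2C8 pathway (37% of clearance) rises to 2.7× activity: 0.37 × 2.7 = 0.999.
The CYP2B6 pathway (33% of clearance) increases to 5.8× activity: 0.33 × 5.8 = 1.914.
Non-CYP routes (30%) are unchanged.
New clearance relative to baseline: 0.999 + 1.914 + 0.3 = 3.213.
New steady-state plasma level = 32 / 3.213 = 10 μg/mL (concentration scales inversely with clearance).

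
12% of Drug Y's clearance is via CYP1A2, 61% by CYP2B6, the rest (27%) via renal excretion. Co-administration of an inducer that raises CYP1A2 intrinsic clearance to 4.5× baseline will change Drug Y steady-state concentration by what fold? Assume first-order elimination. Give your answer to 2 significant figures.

The CYP1A2 pathway (12% of clearance) is boosted to 4.5× activity: 0.12 × 4.5 = 0.54.
CYP2B6 (61%) and the residual 27% are unaffected.
Relative clearance = 0.54 + 0.61 + 0.27 = 1.42.
Steady-state concentration is inversely proportional to clearance, so the fold-change is 1 / 1.42 = 0.70.

0.70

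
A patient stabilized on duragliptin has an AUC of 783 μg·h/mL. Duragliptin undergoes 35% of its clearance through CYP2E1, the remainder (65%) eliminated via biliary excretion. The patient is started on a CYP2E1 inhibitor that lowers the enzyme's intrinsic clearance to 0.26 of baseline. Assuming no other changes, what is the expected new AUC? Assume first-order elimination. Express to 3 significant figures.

CYP2E1: 0.35 × 0.26 = 0.091
Other: 0.65 (unchanged)
Relative clearance = 0.091 + 0.65 = 0.741.
With dosing unchanged, AUC scales as 1/CL: 783 / 0.741 = 1.06 × 10³ μg·h/mL.

1.06 × 10³ μg·h/mL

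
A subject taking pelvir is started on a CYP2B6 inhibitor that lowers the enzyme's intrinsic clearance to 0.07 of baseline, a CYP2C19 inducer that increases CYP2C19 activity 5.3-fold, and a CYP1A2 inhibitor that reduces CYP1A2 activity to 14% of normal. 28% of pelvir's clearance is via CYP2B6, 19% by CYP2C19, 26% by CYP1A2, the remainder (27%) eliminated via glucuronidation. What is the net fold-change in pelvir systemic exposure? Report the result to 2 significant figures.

0.75

The CYP2B6 pathway (28% of clearance) is reduced to 0.07× activity: 0.28 × 0.07 = 0.0196.
The CYP2C19 pathway (19% of clearance) increases to 5.3× activity: 0.19 × 5.3 = 1.007.
The CYP1A2 pathway (26% of clearance) falls to 0.14× activity: 0.26 × 0.14 = 0.0364.
The remaining 27% of clearance is unaffected.
New clearance relative to baseline: 0.0196 + 1.007 + 0.0364 + 0.27 = 1.333.
Systemic exposure ∝ 1/CL: fold-change = 1 / 1.333 = 0.75.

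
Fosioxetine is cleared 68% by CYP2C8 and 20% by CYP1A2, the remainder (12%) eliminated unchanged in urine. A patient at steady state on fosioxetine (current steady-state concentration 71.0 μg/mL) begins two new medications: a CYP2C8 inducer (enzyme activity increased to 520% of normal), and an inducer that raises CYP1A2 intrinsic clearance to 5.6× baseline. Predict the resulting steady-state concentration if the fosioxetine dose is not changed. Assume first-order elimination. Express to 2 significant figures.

CYP2C8: 0.68 × 5.2 = 3.536
CYP1A2: 0.2 × 5.6 = 1.12
Other: 0.12 (unchanged)
New clearance relative to baseline: 3.536 + 1.12 + 0.12 = 4.776.
New steady-state concentration = 71.0 / 4.776 = 15 μg/mL (concentration scales inversely with clearance).

15 μg/mL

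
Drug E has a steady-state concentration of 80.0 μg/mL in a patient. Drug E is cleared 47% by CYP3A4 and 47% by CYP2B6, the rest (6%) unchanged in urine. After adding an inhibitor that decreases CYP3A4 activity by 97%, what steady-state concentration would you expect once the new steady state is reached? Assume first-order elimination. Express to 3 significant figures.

147 μg/mL

The CYP3A4 pathway (47% of clearance) drops to 0.03× activity: 0.47 × 0.03 = 0.0141.
CYP2B6 (47%) and the residual 6% are unaffected.
Relative clearance = 0.0141 + 0.47 + 0.06 = 0.5441.
Steady-state concentration ∝ 1/CL, so new value = 80.0 / 0.5441 = 147 μg/mL.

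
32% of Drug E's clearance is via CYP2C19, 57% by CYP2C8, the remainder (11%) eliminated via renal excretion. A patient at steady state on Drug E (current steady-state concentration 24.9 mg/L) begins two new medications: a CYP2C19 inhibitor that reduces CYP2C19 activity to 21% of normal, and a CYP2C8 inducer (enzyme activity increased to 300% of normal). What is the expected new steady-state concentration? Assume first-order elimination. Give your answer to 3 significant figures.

13.2 mg/L

The CYP2C19 pathway (32% of clearance) is reduced to 0.21× activity: 0.32 × 0.21 = 0.0672.
The CYP2C8 pathway (57% of clearance) rises to 3× activity: 0.57 × 3 = 1.71.
Non-CYP routes (11%) are unchanged.
CL_new/CL_old = 0.0672 + 1.71 + 0.11 = 1.8872.
New steady-state concentration = 24.9 / 1.8872 = 13.2 mg/L (concentration scales inversely with clearance).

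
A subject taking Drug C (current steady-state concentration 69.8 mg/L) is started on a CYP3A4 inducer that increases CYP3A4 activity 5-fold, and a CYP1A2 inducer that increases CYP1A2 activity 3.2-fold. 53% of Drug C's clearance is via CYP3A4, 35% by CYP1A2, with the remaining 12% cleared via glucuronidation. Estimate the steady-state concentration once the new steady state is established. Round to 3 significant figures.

17.9 mg/L

The CYP3A4 pathway (53% of clearance) increases to 5× activity: 0.53 × 5 = 2.65.
The CYP1A2 pathway (35% of clearance) is boosted to 3.2× activity: 0.35 × 3.2 = 1.12.
Non-CYP routes (12%) are unchanged.
Relative clearance = 2.65 + 1.12 + 0.12 = 3.89.
Steady-state concentration ∝ 1/CL: new value = 69.8 / 3.89 = 17.9 mg/L.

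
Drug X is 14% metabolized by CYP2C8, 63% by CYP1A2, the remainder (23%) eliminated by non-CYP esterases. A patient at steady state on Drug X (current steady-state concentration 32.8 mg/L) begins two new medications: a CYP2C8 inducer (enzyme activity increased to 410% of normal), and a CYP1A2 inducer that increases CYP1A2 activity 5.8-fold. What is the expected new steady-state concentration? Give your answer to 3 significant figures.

7.36 mg/L

The CYP2C8 pathway (14% of clearance) is boosted to 4.1× activity: 0.14 × 4.1 = 0.574.
The CYP1A2 pathway (63% of clearance) rises to 5.8× activity: 0.63 × 5.8 = 3.654.
The remaining 23% of clearance is unaffected.
New clearance relative to baseline: 0.574 + 3.654 + 0.23 = 4.458.
Dividing the baseline by the relative clearance: 32.8 / 4.458 = 7.36 mg/L.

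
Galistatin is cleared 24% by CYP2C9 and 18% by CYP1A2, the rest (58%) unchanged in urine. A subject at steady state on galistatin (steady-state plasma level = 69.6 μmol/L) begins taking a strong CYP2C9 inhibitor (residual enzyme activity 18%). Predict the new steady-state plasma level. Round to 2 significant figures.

CYP2C9: 0.24 × 0.18 = 0.0432
CYP1A2: 0.18 (unchanged)
Other: 0.58 (unchanged)
Relative clearance = 0.0432 + 0.18 + 0.58 = 0.8032.
Steady-state plasma level ∝ 1/CL, so new value = 69.6 / 0.8032 = 87 μmol/L.

87 μmol/L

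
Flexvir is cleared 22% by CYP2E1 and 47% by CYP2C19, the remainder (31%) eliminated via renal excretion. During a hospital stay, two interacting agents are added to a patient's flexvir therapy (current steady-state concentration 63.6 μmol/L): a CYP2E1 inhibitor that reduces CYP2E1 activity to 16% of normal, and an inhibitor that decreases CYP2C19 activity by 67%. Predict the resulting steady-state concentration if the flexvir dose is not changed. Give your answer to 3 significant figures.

127 μmol/L

The CYP2E1 pathway (22% of clearance) drops to 0.16× activity: 0.22 × 0.16 = 0.0352.
The CYP2C19 pathway (47% of clearance) drops to 0.33× activity: 0.47 × 0.33 = 0.1551.
Non-CYP routes (31%) are unchanged.
Relative clearance = 0.0352 + 0.1551 + 0.31 = 0.5003.
Steady-state concentration ∝ 1/CL: new value = 63.6 / 0.5003 = 127 μmol/L.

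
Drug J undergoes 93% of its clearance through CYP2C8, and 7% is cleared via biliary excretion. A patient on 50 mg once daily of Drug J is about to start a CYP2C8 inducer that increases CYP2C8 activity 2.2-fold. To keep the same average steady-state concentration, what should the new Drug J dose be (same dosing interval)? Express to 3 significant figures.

106 mg

The CYP2C8 pathway (93% of clearance) rises to 2.2× activity: 0.93 × 2.2 = 2.046.
The remaining 7% of clearance is unaffected.
Relative clearance = 2.046 + 0.07 = 2.116.
Css,avg = (dose rate)/CL, so holding Css fixed requires dose ∝ CL: 50 × 2.116 = 106 mg.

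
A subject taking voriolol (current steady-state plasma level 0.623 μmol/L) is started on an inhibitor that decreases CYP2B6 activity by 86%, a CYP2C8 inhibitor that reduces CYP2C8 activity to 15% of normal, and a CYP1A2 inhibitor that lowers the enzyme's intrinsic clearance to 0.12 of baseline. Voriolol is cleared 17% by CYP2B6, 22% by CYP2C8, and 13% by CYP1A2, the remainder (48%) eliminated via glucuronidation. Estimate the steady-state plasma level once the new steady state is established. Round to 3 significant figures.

1.13 μmol/L

The CYP2B6 pathway (17% of clearance) falls to 0.14× activity: 0.17 × 0.14 = 0.0238.
The CYP2C8 pathway (22% of clearance) falls to 0.15× activity: 0.22 × 0.15 = 0.033.
The CYP1A2 pathway (13% of clearance) drops to 0.12× activity: 0.13 × 0.12 = 0.0156.
The remaining 48% of clearance is unaffected.
Relative clearance = 0.0238 + 0.033 + 0.0156 + 0.48 = 0.5524.
New steady-state plasma level = 0.623 / 0.5524 = 1.13 μmol/L (concentration scales inversely with clearance).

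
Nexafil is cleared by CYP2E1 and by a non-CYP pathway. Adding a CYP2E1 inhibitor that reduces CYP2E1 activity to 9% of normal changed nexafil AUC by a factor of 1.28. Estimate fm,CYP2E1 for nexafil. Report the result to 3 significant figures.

0.240

Write x for the fraction cleared via CYP2E1. The observed AUC change means clearance fell to 1/1.28 = 0.7812 of baseline.
Setting x·0.09 + (1 − x) = 0.7812 and solving: x = (0.7812 − 1)/(0.09 − 1) = 0.240.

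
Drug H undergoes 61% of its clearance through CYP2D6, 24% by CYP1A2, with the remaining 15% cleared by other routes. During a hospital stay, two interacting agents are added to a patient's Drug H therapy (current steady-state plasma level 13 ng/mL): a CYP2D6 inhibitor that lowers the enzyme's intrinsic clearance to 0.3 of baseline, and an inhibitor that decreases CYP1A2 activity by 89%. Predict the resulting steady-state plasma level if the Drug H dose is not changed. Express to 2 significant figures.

36 ng/mL

The CYP2D6 pathway (61% of clearance) falls to 0.3× activity: 0.61 × 0.3 = 0.183.
The CYP1A2 pathway (24% of clearance) falls to 0.11× activity: 0.24 × 0.11 = 0.0264.
Non-CYP routes (15%) are unchanged.
CL_new/CL_old = 0.183 + 0.0264 + 0.15 = 0.3594.
New steady-state plasma level = 13 / 0.3594 = 36 ng/mL (concentration scales inversely with clearance).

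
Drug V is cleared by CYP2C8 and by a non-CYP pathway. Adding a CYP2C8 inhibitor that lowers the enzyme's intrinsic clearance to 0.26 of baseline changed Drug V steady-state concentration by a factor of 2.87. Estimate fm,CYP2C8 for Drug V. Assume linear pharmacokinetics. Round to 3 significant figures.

0.880

Write x for the fraction cleared via CYP2C8. The observed steady-state concentration change means clearance fell to 1/2.87 = 0.3484 of baseline.
Setting x·0.26 + (1 − x) = 0.3484 and solving: x = (0.3484 − 1)/(0.26 − 1) = 0.880.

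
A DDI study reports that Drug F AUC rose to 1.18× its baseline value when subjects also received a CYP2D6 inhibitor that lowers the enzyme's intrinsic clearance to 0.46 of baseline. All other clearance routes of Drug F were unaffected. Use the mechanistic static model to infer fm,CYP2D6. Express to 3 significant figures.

Write x for the fraction cleared via CYP2D6. The observed AUC change means clearance fell to 1/1.18 = 0.8475 of baseline.
Setting x·0.46 + (1 − x) = 0.8475 and solving: x = (0.8475 − 1)/(0.46 − 1) = 0.282.

0.282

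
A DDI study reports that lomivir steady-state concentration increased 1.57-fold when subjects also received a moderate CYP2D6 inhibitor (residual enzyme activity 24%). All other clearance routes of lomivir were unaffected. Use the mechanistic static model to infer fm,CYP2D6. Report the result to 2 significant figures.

CL'/CL = 1 / 1.57 = 0.6369
0.24·fm + (1 − fm) = 0.6369
fm = (0.6369 − 1) / (0.24 − 1) = 0.48

0.48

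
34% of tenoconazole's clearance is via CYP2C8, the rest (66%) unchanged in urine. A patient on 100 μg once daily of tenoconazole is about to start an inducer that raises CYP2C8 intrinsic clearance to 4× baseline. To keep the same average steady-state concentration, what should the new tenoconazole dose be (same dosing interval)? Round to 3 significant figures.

The CYP2C8 pathway (34% of clearance) is boosted to 4× activity: 0.34 × 4 = 1.36.
The remaining 66% of clearance is unaffected.
CL_new/CL_old = 1.36 + 0.66 = 2.02.
Css,avg = (dose rate)/CL, so holding Css fixed requires dose ∝ CL: 100 × 2.02 = 202 μg.

202 μg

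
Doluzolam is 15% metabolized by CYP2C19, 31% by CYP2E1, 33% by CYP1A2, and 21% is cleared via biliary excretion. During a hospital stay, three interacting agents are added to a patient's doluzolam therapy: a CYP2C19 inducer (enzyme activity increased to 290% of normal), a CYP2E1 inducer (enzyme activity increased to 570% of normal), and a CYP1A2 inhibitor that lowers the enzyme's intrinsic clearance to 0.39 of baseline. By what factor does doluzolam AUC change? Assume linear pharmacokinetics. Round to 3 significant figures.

0.394

CYP2C19: 0.15 × 2.9 = 0.435
CYP2E1: 0.31 × 5.7 = 1.767
CYP1A2: 0.33 × 0.39 = 0.1287
Other: 0.21 (unchanged)
New clearance relative to baseline: 0.435 + 1.767 + 0.1287 + 0.21 = 2.5407.
Because AUC varies inversely with clearance, the combined effect is 1 / 2.5407 = 0.394.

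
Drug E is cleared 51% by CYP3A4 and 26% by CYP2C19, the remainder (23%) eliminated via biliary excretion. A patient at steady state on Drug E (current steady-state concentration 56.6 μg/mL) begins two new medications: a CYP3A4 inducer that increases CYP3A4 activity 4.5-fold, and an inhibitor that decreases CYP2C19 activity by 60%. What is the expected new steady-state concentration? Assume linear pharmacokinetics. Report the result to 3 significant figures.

21.5 μg/mL

CYP3A4: 0.51 × 4.5 = 2.295
CYP2C19: 0.26 × 0.4 = 0.104
Other: 0.23 (unchanged)
Relative clearance = 2.295 + 0.104 + 0.23 = 2.629.
New steady-state concentration = 56.6 / 2.629 = 21.5 μg/mL (concentration scales inversely with clearance).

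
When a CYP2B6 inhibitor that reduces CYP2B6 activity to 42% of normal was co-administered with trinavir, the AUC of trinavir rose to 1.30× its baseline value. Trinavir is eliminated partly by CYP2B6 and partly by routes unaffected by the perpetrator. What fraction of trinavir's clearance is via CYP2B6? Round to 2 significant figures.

CL'/CL = 1 / 1.30 = 0.7692
0.42·fm + (1 − fm) = 0.7692
fm = (0.7692 − 1) / (0.42 − 1) = 0.40

0.40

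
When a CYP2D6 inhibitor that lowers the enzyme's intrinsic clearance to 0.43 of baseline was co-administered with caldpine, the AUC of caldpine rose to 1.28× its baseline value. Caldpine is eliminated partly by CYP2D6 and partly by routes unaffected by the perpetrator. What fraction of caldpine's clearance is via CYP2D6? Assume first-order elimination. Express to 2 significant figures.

0.38

Let fm be the CYP2D6 fraction. New clearance relative to baseline = fm × 0.43 + (1 − fm).
AUC ratio = 1 / (new CL fraction), so new CL fraction = 1 / 1.28 = 0.7812.
fm × 0.43 + 1 − fm = 0.7812  ⇒  fm × (0.43 − 1) = −0.2188  ⇒  fm = 0.38.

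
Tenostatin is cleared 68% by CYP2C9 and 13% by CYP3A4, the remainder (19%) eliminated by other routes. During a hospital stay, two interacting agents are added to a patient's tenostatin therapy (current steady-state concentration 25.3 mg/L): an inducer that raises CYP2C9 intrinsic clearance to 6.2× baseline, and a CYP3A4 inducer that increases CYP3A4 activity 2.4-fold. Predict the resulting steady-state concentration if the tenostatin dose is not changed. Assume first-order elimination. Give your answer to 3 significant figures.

5.36 mg/L

The CYP2C9 pathway (68% of clearance) rises to 6.2× activity: 0.68 × 6.2 = 4.216.
The CYP3A4 pathway (13% of clearance) increases to 2.4× activity: 0.13 × 2.4 = 0.312.
Non-CYP routes (19%) are unchanged.
New clearance relative to baseline: 4.216 + 0.312 + 0.19 = 4.718.
New steady-state concentration = 25.3 / 4.718 = 5.36 mg/L (concentration scales inversely with clearance).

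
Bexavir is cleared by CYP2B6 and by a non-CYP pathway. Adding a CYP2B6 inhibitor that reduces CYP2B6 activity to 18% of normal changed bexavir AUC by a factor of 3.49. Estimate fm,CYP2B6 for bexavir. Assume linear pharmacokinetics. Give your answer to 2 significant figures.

0.87

CL'/CL = 1 / 3.49 = 0.2865
0.18·fm + (1 − fm) = 0.2865
fm = (0.2865 − 1) / (0.18 − 1) = 0.87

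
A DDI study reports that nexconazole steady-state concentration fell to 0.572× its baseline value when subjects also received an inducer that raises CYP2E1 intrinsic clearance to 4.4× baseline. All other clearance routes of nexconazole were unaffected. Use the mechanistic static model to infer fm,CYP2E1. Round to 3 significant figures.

0.220

CL'/CL = 1 / 0.572 = 1.748
4.4·fm + (1 − fm) = 1.748
fm = (1.748 − 1) / (4.4 − 1) = 0.220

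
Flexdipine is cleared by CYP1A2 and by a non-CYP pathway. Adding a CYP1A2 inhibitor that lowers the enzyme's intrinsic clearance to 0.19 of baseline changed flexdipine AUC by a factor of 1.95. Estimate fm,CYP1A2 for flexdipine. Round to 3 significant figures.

Let x = fm,CYP1A2. Because AUC ∝ 1/CL, relative clearance fell to 1/1.95 = 0.5128.
Setting x·0.19 + (1 − x) = 0.5128 and solving: x = (0.5128 − 1)/(0.19 − 1) = 0.601.

0.601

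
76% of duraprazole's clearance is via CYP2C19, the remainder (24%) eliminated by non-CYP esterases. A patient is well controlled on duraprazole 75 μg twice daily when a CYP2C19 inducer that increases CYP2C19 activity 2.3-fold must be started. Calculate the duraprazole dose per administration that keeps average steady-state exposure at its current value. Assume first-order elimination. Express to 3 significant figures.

The CYP2C19 pathway (76% of clearance) is boosted to 2.3× activity: 0.76 × 2.3 = 1.748.
The remaining 24% of clearance is unaffected.
CL_new/CL_old = 1.748 + 0.24 = 1.988.
To maintain the same steady-state level, dose must scale with clearance: new dose = 75 × 1.988 = 149 μg.

149 μg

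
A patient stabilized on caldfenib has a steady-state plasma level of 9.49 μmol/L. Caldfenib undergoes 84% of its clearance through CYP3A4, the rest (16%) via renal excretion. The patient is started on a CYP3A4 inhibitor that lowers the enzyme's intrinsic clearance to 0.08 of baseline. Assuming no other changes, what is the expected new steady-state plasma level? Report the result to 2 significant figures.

42 μmol/L

CYP3A4: 0.84 × 0.08 = 0.0672
Other: 0.16 (unchanged)
New clearance relative to baseline: 0.0672 + 0.16 = 0.2272.
New steady-state plasma level = baseline ÷ relative clearance = 9.49 / 0.2272 = 42 μmol/L.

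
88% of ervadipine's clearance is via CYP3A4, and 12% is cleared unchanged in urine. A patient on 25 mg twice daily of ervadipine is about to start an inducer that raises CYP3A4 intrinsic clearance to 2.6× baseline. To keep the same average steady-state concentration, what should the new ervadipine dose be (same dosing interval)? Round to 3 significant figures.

The CYP3A4 pathway (88% of clearance) rises to 2.6× activity: 0.88 × 2.6 = 2.288.
The remaining 12% of clearance is unaffected.
New clearance relative to baseline: 2.288 + 0.12 = 2.408.
To maintain the same steady-state level, dose must scale with clearance: new dose = 25 × 2.408 = 60.2 mg.

60.2 mg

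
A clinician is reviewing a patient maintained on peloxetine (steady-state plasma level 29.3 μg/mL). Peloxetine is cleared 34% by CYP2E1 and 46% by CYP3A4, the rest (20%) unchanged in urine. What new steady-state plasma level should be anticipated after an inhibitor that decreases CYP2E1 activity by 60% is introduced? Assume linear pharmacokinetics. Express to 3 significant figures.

36.8 μg/mL

The CYP2E1 pathway (34% of clearance) falls to 0.4× activity: 0.34 × 0.4 = 0.136.
CYP3A4 (46%) and the residual 20% are unaffected.
Relative clearance = 0.136 + 0.46 + 0.2 = 0.796.
With dosing unchanged, steady-state plasma level scales as 1/CL: 29.3 / 0.796 = 36.8 μg/mL.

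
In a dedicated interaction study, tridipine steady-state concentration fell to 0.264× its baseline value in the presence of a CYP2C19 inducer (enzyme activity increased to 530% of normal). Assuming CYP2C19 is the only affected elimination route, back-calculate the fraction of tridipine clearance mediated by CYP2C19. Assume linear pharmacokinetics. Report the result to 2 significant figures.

Call the CYP2C19 fraction fm. After the interaction, CL_new/CL_old = fm × 5.3 + (1 − fm).
Steady-state concentration ratio = 1 / (new CL fraction), so new CL fraction = 1 / 0.264 = 3.788.
fm × 5.3 + 1 − fm = 3.788  ⇒  fm × (5.3 − 1) = 2.788  ⇒  fm = 0.65.

0.65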